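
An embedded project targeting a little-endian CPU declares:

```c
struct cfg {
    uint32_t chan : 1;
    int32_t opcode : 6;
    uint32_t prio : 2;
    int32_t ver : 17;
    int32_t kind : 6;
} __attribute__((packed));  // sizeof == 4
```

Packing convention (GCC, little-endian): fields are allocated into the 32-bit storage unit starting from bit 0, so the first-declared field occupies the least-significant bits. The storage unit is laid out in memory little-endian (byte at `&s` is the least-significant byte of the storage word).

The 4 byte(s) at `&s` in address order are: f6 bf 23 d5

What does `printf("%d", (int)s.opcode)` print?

[0]=0xf6 [1]=0xbf [2]=0x23 [3]=0xd5 (little-endian) → word 0xd523bff6
chan:1 @ bit 0 → (0xd523bff6>>0)&0x1 = 0x0
opcode:6 @ bit 1 → (0xd523bff6>>1)&0x3f = 0x3b  ←
prio:2 @ bit 7 → (0xd523bff6>>7)&0x3 = 0x3
ver:17 @ bit 9 → (0xd523bff6>>9)&0x1ffff = 0x91df
kind:6 @ bit 26 → (0xd523bff6>>26)&0x3f = 0x35
opcode signed 6b, MSB=1: 59 - 64 = -5

-5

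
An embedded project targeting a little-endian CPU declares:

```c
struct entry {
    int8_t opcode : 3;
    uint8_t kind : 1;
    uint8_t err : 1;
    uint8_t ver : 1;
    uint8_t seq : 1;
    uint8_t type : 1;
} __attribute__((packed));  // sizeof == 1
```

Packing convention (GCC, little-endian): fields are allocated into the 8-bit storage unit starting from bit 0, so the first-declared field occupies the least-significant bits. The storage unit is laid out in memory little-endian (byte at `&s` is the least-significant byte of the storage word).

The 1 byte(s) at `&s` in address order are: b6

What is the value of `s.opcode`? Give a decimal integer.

-2

[0]=0xb6 (little-endian) → word 0xb6
opcode:3 @ bit 0 → (0xb6>>0)&0x7 = 0x6  ←
kind:1 @ bit 3 → (0xb6>>3)&0x1 = 0x0
err:1 @ bit 4 → (0xb6>>4)&0x1 = 0x1
ver:1 @ bit 5 → (0xb6>>5)&0x1 = 0x1
seq:1 @ bit 6 → (0xb6>>6)&0x1 = 0x0
type:1 @ bit 7 → (0xb6>>7)&0x1 = 0x1
opcode signed 3b, MSB=1: 6 - 8 = -2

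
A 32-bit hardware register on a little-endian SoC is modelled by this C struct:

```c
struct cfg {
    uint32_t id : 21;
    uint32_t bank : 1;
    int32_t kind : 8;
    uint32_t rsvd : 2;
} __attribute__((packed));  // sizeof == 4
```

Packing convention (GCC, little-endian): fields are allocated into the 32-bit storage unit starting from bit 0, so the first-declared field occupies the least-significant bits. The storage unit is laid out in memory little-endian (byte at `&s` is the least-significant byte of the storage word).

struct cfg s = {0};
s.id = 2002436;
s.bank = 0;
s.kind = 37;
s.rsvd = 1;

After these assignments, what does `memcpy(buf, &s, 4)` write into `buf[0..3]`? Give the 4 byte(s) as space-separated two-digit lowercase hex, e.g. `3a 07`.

04 8e 5e 49

id (21b) val=2002436 bits=0x1e8e04 at bit 0: 0x001e8e04
bank (1b) val=0 bits=0x0 at bit 21: 0x001e8e04
kind (8b) val=37 bits=0x25 at bit 22: 0x095e8e04
rsvd (2b) val=1 bits=0x1 at bit 30: 0x495e8e04
word = 0x495e8e04 → little-endian bytes:
  [0]=0x04  [1]=0x8e  [2]=0x5e  [3]=0x49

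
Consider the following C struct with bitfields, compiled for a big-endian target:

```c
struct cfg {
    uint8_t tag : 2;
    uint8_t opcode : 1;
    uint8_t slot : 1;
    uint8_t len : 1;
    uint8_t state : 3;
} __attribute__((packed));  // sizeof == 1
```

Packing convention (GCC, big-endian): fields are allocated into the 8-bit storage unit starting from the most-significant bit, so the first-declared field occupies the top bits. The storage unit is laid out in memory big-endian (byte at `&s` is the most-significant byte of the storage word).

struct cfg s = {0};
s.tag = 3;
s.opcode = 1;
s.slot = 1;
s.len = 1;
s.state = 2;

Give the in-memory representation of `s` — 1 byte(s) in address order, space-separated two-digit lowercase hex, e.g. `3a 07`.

fa

tag:2 = 3 → 0x3 << 6 → word 0xc0
opcode:1 = 1 → 0x1 << 5 → word 0xe0
slot:1 = 1 → 0x1 << 4 → word 0xf0
len:1 = 1 → 0x1 << 3 → word 0xf8
state:3 = 2 → 0x2 << 0 → word 0xfa
word = 0xfa → big-endian bytes:
  [0]=0xfa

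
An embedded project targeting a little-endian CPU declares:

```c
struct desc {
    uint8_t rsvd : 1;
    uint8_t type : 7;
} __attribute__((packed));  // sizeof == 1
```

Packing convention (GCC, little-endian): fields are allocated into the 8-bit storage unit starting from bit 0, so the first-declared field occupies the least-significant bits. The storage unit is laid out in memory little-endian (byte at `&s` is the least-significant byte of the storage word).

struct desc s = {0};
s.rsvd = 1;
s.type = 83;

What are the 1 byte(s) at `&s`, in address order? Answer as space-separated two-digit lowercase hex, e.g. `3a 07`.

a7

rsvd (1b) val=1 bits=0x1 at bit 0: 0x01
type (7b) val=83 bits=0x53 at bit 1: 0xa7
word = 0xa7 → little-endian bytes:
  [0]=0xa7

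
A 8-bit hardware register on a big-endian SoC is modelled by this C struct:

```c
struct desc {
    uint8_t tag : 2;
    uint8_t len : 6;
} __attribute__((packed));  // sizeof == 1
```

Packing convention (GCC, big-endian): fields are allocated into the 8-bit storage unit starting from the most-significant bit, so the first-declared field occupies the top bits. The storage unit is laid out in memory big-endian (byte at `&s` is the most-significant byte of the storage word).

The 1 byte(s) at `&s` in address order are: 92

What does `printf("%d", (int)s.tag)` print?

[0]=0x92 (big-endian) → word 0x92
tag:2 @ bit 6 → (0x92>>6)&0x3 = 0x2  ←
len:6 @ bit 0 → (0x92>>0)&0x3f = 0x12

2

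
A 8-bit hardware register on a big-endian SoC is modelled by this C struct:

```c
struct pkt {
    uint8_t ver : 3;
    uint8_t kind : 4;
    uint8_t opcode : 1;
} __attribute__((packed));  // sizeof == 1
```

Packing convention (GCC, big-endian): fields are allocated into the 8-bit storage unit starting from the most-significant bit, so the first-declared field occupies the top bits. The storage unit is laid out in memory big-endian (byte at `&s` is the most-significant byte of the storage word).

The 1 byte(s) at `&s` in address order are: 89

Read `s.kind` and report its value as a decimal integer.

4

[0]=0x89 (big-endian) → word 0x89
ver:3 @ bit 5 → (0x89>>5)&0x7 = 0x4
kind:4 @ bit 1 → (0x89>>1)&0xf = 0x4  ←
opcode:1 @ bit 0 → (0x89>>0)&0x1 = 0x1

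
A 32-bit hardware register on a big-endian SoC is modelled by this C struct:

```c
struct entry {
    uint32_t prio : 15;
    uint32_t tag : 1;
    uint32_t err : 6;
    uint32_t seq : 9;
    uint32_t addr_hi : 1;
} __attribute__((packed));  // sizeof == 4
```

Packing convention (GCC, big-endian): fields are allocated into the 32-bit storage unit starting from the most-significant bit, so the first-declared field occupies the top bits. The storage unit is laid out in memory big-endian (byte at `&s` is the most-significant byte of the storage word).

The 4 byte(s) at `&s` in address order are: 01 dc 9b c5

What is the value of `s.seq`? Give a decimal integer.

482

[0]=0x01 [1]=0xdc [2]=0x9b [3]=0xc5 (big-endian) → word 0x01dc9bc5
prio [17+:15] = (word>>17) & 0x7fff = 238
tag [16+:1] = (word>>16) & 0x1 = 0
err [10+:6] = (word>>10) & 0x3f = 38
seq [1+:9] = (word>>1) & 0x1ff = 482  ←
addr_hi [0+:1] = (word>>0) & 0x1 = 1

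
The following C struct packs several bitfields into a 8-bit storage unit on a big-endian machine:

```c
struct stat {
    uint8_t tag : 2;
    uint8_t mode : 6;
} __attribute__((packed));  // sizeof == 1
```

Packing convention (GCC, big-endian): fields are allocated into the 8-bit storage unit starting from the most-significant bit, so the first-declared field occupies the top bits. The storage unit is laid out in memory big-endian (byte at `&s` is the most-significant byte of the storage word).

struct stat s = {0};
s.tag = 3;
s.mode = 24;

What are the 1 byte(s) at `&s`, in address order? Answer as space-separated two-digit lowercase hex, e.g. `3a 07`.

tag (2b) val=3 bits=0x3 at bit 6: 0xc0
mode (6b) val=24 bits=0x18 at bit 0: 0xd8
word = 0xd8 → big-endian bytes:
  [0]=0xd8

d8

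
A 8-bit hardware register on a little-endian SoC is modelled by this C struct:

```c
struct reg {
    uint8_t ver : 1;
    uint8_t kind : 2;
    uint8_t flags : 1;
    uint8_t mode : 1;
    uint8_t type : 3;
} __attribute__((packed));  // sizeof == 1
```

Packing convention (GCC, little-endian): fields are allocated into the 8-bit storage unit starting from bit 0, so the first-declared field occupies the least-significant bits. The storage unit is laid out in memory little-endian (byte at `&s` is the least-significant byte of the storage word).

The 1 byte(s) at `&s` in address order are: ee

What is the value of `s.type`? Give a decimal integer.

7

[0]=0xee (little-endian) → word 0xee
ver [0+:1] = (word>>0) & 0x1 = 0
kind [1+:2] = (word>>1) & 0x3 = 3
flags [3+:1] = (word>>3) & 0x1 = 1
mode [4+:1] = (word>>4) & 0x1 = 0
type [5+:3] = (word>>5) & 0x7 = 7  ←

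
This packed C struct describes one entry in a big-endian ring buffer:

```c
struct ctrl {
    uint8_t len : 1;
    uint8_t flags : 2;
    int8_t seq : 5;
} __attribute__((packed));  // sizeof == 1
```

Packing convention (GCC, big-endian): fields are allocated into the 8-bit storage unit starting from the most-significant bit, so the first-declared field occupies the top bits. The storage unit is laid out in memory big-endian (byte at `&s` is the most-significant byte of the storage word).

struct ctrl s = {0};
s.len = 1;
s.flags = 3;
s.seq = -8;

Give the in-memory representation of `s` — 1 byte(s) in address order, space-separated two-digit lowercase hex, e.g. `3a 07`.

len:1 = 1 → 0x1 << 7 → word 0x80
flags:2 = 3 → 0x3 << 5 → word 0xe0
seq:5 = -8 → 0x18 << 0 → word 0xf8
word = 0xf8 → big-endian bytes:
  [0]=0xf8

f8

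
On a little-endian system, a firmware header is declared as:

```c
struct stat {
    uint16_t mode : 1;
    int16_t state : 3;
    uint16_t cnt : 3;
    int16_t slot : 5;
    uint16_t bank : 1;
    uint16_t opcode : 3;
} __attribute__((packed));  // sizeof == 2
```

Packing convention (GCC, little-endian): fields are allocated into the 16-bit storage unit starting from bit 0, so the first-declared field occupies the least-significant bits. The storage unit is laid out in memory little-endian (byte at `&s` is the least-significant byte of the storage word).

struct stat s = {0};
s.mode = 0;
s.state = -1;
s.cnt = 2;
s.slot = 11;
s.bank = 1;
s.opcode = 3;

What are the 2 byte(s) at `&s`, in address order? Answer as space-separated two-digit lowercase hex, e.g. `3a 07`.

ae 75

mode (1b) val=0 bits=0x0 at bit 0: 0x0000
state (3b) val=-1 bits=0x7 at bit 1: 0x000e
cnt (3b) val=2 bits=0x2 at bit 4: 0x002e
slot (5b) val=11 bits=0xb at bit 7: 0x05ae
bank (1b) val=1 bits=0x1 at bit 12: 0x15ae
opcode (3b) val=3 bits=0x3 at bit 13: 0x75ae
word = 0x75ae → little-endian bytes:
  [0]=0xae  [1]=0x75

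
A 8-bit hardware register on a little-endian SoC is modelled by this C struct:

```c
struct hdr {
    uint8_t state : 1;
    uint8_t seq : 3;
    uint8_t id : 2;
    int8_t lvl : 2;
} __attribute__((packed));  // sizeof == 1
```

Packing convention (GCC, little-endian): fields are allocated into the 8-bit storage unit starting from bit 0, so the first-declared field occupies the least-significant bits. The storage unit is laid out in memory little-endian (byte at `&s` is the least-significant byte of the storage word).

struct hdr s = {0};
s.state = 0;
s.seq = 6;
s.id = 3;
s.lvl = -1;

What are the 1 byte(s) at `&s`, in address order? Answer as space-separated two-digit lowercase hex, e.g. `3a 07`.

fc

[0+:1] state=0 & 0x1 = 0x0; word=0x00
[1+:3] seq=6 & 0x7 = 0x6; word=0x0c
[4+:2] id=3 & 0x3 = 0x3; word=0x3c
[6+:2] lvl=-1 & 0x3 = 0x3; word=0xfc
word = 0xfc → little-endian bytes:
  [0]=0xfc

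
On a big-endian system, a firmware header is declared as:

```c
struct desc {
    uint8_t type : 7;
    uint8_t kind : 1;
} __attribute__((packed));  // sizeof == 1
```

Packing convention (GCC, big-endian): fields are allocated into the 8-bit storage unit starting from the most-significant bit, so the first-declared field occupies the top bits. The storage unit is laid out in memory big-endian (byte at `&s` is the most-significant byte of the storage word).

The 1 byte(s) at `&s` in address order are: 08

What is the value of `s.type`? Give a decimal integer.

4

[0]=0x08 (big-endian) → word 0x08
type:7 @ bit 1 → (0x08>>1)&0x7f = 0x4  ←
kind:1 @ bit 0 → (0x08>>0)&0x1 = 0x0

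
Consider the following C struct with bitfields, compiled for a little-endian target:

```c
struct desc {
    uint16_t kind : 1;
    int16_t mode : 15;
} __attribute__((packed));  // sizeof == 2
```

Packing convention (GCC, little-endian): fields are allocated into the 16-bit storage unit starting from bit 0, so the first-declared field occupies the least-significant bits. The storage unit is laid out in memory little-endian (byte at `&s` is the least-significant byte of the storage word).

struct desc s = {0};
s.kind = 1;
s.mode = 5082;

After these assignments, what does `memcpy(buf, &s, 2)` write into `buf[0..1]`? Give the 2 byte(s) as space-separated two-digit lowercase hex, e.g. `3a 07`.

b5 27

[0+:1] kind=1 & 0x1 = 0x1; word=0x0001
[1+:15] mode=5082 & 0x7fff = 0x13da; word=0x27b5
word = 0x27b5 → little-endian bytes:
  [0]=0xb5  [1]=0x27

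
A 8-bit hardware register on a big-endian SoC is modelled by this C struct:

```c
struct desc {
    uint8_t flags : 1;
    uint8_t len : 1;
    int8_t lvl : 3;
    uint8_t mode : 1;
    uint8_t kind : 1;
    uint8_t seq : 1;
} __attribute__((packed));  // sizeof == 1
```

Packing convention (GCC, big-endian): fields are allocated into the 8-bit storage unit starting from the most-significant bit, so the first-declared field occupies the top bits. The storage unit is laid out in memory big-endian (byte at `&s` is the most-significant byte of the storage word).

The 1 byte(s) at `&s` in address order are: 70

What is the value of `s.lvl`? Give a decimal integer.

[0]=0x70 (big-endian) → word 0x70
flags:1 @ bit 7 → (0x70>>7)&0x1 = 0x0
len:1 @ bit 6 → (0x70>>6)&0x1 = 0x1
lvl:3 @ bit 3 → (0x70>>3)&0x7 = 0x6  ←
mode:1 @ bit 2 → (0x70>>2)&0x1 = 0x0
kind:1 @ bit 1 → (0x70>>1)&0x1 = 0x0
seq:1 @ bit 0 → (0x70>>0)&0x1 = 0x0
lvl signed 3b, MSB=1: 6 - 8 = -2

-2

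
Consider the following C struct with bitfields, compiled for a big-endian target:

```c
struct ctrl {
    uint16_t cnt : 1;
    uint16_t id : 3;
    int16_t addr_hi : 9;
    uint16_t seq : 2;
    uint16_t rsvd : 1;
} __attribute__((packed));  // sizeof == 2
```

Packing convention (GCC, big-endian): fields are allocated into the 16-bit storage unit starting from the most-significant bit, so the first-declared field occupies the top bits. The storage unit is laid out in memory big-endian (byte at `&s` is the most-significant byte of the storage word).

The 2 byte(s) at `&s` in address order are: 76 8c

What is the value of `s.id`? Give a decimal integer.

7

[0]=0x76 [1]=0x8c (big-endian) → word 0x768c
cnt:1 @ bit 15 → (0x768c>>15)&0x1 = 0x0
id:3 @ bit 12 → (0x768c>>12)&0x7 = 0x7  ←
addr_hi:9 @ bit 3 → (0x768c>>3)&0x1ff = 0xd1
seq:2 @ bit 1 → (0x768c>>1)&0x3 = 0x2
rsvd:1 @ bit 0 → (0x768c>>0)&0x1 = 0x0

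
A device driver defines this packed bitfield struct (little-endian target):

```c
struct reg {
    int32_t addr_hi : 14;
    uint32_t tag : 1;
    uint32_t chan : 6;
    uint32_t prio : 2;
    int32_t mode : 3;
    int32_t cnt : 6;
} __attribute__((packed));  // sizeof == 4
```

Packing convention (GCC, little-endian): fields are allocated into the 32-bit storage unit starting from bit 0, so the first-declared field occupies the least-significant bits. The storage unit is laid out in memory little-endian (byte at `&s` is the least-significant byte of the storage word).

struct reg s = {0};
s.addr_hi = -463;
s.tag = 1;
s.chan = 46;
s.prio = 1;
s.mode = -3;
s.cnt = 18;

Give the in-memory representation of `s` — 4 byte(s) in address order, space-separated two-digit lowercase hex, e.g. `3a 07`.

31 7e b7 4a

addr_hi (14b) val=-463 bits=0x3e31 at bit 0: 0x00003e31
tag (1b) val=1 bits=0x1 at bit 14: 0x00007e31
chan (6b) val=46 bits=0x2e at bit 15: 0x00177e31
prio (2b) val=1 bits=0x1 at bit 21: 0x00377e31
mode (3b) val=-3 bits=0x5 at bit 23: 0x02b77e31
cnt (6b) val=18 bits=0x12 at bit 26: 0x4ab77e31
word = 0x4ab77e31 → little-endian bytes:
  [0]=0x31  [1]=0x7e  [2]=0xb7  [3]=0x4a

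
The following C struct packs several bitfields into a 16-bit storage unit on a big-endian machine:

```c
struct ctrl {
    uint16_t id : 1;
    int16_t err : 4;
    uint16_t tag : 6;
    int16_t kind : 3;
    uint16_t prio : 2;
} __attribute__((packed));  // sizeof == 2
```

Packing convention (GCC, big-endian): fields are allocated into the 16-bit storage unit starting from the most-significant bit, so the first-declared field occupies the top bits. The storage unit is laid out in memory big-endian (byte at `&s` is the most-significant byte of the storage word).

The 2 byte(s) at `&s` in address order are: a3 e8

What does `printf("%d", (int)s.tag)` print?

[0]=0xa3 [1]=0xe8 (big-endian) → word 0xa3e8
id:1 @ bit 15 → (0xa3e8>>15)&0x1 = 0x1
err:4 @ bit 11 → (0xa3e8>>11)&0xf = 0x4
tag:6 @ bit 5 → (0xa3e8>>5)&0x3f = 0x1f  ←
kind:3 @ bit 2 → (0xa3e8>>2)&0x7 = 0x2
prio:2 @ bit 0 → (0xa3e8>>0)&0x3 = 0x0

31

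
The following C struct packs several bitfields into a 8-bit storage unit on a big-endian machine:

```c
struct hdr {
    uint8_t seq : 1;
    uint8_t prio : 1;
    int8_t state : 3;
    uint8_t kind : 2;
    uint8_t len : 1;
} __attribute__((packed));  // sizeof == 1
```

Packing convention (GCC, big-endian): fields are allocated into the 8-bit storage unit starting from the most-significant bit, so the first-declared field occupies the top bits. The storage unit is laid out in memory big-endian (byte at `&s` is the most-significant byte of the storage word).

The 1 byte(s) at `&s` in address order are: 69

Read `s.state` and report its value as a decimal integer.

-3

[0]=0x69 (big-endian) → word 0x69
seq [7+:1] = (word>>7) & 0x1 = 0
prio [6+:1] = (word>>6) & 0x1 = 1
state [3+:3] = (word>>3) & 0x7 = 5  ←
kind [1+:2] = (word>>1) & 0x3 = 0
len [0+:1] = (word>>0) & 0x1 = 1
state signed 3b, MSB=1: 5 - 8 = -3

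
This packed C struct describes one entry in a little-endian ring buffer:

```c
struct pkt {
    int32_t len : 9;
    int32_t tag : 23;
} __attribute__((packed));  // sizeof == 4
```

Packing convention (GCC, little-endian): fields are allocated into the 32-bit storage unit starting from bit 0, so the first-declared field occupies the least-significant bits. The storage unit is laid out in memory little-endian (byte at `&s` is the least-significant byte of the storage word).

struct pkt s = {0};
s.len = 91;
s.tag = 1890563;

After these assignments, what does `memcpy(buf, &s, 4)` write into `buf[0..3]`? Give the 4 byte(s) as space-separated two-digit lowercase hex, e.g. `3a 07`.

len (9b) val=91 bits=0x5b at bit 0: 0x0000005b
tag (23b) val=1890563 bits=0x1cd903 at bit 9: 0x39b2065b
word = 0x39b2065b → little-endian bytes:
  [0]=0x5b  [1]=0x06  [2]=0xb2  [3]=0x39

5b 06 b2 39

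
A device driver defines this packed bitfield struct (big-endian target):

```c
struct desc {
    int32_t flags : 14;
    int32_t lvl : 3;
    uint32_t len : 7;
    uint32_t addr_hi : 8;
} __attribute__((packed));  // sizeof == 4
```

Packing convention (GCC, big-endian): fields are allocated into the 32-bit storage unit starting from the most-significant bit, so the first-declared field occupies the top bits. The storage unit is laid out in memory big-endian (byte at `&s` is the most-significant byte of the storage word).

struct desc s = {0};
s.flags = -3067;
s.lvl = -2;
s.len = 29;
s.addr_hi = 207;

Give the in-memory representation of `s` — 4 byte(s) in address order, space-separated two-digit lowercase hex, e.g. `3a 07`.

[18+:14] flags=-3067 & 0x3fff = 0x3405; word=0xd0140000
[15+:3] lvl=-2 & 0x7 = 0x6; word=0xd0170000
[8+:7] len=29 & 0x7f = 0x1d; word=0xd0171d00
[0+:8] addr_hi=207 & 0xff = 0xcf; word=0xd0171dcf
word = 0xd0171dcf → big-endian bytes:
  [0]=0xd0  [1]=0x17  [2]=0x1d  [3]=0xcf

d0 17 1d cf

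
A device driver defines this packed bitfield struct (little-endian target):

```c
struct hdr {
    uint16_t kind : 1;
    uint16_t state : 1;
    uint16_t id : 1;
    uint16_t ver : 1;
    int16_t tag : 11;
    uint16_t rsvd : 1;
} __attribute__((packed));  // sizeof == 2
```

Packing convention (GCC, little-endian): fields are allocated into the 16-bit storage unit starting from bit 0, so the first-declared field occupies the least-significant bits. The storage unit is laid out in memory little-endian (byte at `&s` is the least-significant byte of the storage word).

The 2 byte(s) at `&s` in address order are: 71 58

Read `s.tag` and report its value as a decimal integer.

[0]=0x71 [1]=0x58 (little-endian) → word 0x5871
kind:1 @ bit 0 → (0x5871>>0)&0x1 = 0x1
state:1 @ bit 1 → (0x5871>>1)&0x1 = 0x0
id:1 @ bit 2 → (0x5871>>2)&0x1 = 0x0
ver:1 @ bit 3 → (0x5871>>3)&0x1 = 0x0
tag:11 @ bit 4 → (0x5871>>4)&0x7ff = 0x587  ←
rsvd:1 @ bit 15 → (0x5871>>15)&0x1 = 0x0
tag signed 11b, MSB=1: 1415 - 2048 = -633

-633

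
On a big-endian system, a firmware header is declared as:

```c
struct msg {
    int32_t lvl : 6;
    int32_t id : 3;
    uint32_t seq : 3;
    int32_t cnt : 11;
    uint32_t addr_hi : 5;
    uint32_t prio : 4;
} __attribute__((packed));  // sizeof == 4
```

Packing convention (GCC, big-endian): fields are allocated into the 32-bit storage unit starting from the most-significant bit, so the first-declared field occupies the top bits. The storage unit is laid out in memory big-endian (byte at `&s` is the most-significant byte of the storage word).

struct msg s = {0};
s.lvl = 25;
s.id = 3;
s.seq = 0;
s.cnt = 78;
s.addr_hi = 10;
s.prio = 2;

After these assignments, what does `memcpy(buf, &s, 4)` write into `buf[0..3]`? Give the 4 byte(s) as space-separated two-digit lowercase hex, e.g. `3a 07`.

lvl:6 = 25 → 0x19 << 26 → word 0x64000000
id:3 = 3 → 0x3 << 23 → word 0x65800000
seq:3 = 0 → 0x0 << 20 → word 0x65800000
cnt:11 = 78 → 0x4e << 9 → word 0x65809c00
addr_hi:5 = 10 → 0xa << 4 → word 0x65809ca0
prio:4 = 2 → 0x2 << 0 → word 0x65809ca2
word = 0x65809ca2 → big-endian bytes:
  [0]=0x65  [1]=0x80  [2]=0x9c  [3]=0xa2

65 80 9c a2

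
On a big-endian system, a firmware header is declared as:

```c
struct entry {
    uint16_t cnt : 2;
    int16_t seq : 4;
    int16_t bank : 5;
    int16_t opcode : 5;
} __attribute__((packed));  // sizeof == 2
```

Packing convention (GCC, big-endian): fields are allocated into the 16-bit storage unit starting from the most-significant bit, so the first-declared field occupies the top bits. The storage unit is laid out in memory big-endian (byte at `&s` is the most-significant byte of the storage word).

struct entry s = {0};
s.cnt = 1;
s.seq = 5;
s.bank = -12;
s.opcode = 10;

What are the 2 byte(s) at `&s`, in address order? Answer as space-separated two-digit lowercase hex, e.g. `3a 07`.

[14+:2] cnt=1 & 0x3 = 0x1; word=0x4000
[10+:4] seq=5 & 0xf = 0x5; word=0x5400
[5+:5] bank=-12 & 0x1f = 0x14; word=0x5680
[0+:5] opcode=10 & 0x1f = 0xa; word=0x568a
word = 0x568a → big-endian bytes:
  [0]=0x56  [1]=0x8a

56 8a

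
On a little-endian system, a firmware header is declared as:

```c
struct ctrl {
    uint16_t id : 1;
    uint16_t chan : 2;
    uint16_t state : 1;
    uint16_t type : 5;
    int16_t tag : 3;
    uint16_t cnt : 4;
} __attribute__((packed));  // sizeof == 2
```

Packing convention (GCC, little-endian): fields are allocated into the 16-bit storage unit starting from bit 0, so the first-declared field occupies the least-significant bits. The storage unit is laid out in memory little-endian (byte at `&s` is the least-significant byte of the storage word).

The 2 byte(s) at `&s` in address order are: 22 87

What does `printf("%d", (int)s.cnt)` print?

8

[0]=0x22 [1]=0x87 (little-endian) → word 0x8722
id [0+:1] = (word>>0) & 0x1 = 0
chan [1+:2] = (word>>1) & 0x3 = 1
state [3+:1] = (word>>3) & 0x1 = 0
type [4+:5] = (word>>4) & 0x1f = 18
tag [9+:3] = (word>>9) & 0x7 = 3
cnt [12+:4] = (word>>12) & 0xf = 8  ←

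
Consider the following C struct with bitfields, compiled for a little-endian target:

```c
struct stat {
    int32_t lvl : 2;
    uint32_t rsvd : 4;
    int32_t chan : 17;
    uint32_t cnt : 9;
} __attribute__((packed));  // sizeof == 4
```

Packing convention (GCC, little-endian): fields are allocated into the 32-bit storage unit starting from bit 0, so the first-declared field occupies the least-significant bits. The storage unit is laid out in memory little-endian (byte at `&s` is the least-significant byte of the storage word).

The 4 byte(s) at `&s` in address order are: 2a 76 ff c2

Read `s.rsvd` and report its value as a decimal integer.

[0]=0x2a [1]=0x76 [2]=0xff [3]=0xc2 (little-endian) → word 0xc2ff762a
lvl:2 @ bit 0 → (0xc2ff762a>>0)&0x3 = 0x2
rsvd:4 @ bit 2 → (0xc2ff762a>>2)&0xf = 0xa  ←
chan:17 @ bit 6 → (0xc2ff762a>>6)&0x1ffff = 0x1fdd8
cnt:9 @ bit 23 → (0xc2ff762a>>23)&0x1ff = 0x185

10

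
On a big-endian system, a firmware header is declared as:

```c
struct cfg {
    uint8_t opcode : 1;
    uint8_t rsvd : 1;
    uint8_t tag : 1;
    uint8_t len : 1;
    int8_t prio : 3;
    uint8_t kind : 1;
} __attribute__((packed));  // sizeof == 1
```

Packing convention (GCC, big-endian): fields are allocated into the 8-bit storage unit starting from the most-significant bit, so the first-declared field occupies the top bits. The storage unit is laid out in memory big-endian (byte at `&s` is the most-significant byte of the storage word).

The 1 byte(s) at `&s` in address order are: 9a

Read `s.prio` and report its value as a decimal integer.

[0]=0x9a (big-endian) → word 0x9a
opcode:1 @ bit 7 → (0x9a>>7)&0x1 = 0x1
rsvd:1 @ bit 6 → (0x9a>>6)&0x1 = 0x0
tag:1 @ bit 5 → (0x9a>>5)&0x1 = 0x0
len:1 @ bit 4 → (0x9a>>4)&0x1 = 0x1
prio:3 @ bit 1 → (0x9a>>1)&0x7 = 0x5  ←
kind:1 @ bit 0 → (0x9a>>0)&0x1 = 0x0
prio signed 3b, MSB=1: 5 - 8 = -3

-3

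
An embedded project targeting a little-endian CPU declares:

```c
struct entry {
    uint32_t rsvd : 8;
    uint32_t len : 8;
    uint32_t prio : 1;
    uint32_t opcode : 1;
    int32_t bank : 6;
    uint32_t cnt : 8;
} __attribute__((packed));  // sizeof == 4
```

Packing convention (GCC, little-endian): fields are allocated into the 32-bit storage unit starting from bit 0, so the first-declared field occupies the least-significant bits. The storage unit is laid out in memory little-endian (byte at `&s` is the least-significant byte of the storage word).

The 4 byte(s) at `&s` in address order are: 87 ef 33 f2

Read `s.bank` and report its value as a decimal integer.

12

[0]=0x87 [1]=0xef [2]=0x33 [3]=0xf2 (little-endian) → word 0xf233ef87
rsvd [0+:8] = (word>>0) & 0xff = 135
len [8+:8] = (word>>8) & 0xff = 239
prio [16+:1] = (word>>16) & 0x1 = 1
opcode [17+:1] = (word>>17) & 0x1 = 1
bank [18+:6] = (word>>18) & 0x3f = 12  ←
cnt [24+:8] = (word>>24) & 0xff = 242
bank signed 6b, MSB=0: value = 12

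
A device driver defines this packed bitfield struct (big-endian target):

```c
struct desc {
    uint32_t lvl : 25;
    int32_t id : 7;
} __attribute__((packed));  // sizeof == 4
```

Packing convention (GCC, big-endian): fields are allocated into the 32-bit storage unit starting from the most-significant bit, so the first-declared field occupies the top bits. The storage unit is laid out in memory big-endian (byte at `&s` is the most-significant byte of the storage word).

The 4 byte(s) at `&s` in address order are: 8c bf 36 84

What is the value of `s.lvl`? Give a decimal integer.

[0]=0x8c [1]=0xbf [2]=0x36 [3]=0x84 (big-endian) → word 0x8cbf3684
lvl [7+:25] = (word>>7) & 0x1ffffff = 18447981  ←
id [0+:7] = (word>>0) & 0x7f = 4

18447981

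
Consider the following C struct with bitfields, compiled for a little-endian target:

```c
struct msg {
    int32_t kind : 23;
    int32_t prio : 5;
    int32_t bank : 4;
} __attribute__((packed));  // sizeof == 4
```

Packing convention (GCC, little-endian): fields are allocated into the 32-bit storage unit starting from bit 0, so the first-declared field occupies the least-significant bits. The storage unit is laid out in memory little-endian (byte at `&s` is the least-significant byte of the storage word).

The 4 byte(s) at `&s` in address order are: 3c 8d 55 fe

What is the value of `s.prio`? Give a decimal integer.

-4

[0]=0x3c [1]=0x8d [2]=0x55 [3]=0xfe (little-endian) → word 0xfe558d3c
kind [0+:23] = (word>>0) & 0x7fffff = 5606716
prio [23+:5] = (word>>23) & 0x1f = 28  ←
bank [28+:4] = (word>>28) & 0xf = 15
prio signed 5b, MSB=1: 28 - 32 = -4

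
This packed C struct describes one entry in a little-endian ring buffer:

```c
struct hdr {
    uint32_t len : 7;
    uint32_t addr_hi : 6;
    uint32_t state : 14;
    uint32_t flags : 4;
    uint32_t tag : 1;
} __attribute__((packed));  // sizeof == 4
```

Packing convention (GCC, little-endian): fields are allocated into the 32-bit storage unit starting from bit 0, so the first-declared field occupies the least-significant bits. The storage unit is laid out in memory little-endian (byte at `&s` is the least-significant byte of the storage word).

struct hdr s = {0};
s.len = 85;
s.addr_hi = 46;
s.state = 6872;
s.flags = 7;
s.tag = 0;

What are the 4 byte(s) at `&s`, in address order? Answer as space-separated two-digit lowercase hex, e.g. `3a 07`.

55 17 5b 3b

len (7b) val=85 bits=0x55 at bit 0: 0x00000055
addr_hi (6b) val=46 bits=0x2e at bit 7: 0x00001755
state (14b) val=6872 bits=0x1ad8 at bit 13: 0x035b1755
flags (4b) val=7 bits=0x7 at bit 27: 0x3b5b1755
tag (1b) val=0 bits=0x0 at bit 31: 0x3b5b1755
word = 0x3b5b1755 → little-endian bytes:
  [0]=0x55  [1]=0x17  [2]=0x5b  [3]=0x3b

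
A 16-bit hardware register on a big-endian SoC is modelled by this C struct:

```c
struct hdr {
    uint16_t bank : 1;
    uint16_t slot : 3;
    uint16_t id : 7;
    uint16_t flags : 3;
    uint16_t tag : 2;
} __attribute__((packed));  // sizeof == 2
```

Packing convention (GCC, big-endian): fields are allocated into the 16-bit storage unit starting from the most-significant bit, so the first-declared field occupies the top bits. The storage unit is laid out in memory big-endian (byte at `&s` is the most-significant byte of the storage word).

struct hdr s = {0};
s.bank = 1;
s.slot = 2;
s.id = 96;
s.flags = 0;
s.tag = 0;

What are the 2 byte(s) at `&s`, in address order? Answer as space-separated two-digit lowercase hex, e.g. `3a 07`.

bank:1 = 1 → 0x1 << 15 → word 0x8000
slot:3 = 2 → 0x2 << 12 → word 0xa000
id:7 = 96 → 0x60 << 5 → word 0xac00
flags:3 = 0 → 0x0 << 2 → word 0xac00
tag:2 = 0 → 0x0 << 0 → word 0xac00
word = 0xac00 → big-endian bytes:
  [0]=0xac  [1]=0x00

ac 00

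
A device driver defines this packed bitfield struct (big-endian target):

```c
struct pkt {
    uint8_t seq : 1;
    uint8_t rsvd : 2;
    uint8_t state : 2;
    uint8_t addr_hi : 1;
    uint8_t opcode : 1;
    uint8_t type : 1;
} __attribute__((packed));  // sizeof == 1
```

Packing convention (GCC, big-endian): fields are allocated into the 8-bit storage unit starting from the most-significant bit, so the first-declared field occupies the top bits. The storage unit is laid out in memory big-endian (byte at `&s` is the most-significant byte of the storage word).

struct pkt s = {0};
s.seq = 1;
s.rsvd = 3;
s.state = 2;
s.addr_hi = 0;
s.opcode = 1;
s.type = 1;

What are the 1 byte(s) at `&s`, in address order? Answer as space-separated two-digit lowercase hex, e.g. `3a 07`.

f3

[7+:1] seq=1 & 0x1 = 0x1; word=0x80
[5+:2] rsvd=3 & 0x3 = 0x3; word=0xe0
[3+:2] state=2 & 0x3 = 0x2; word=0xf0
[2+:1] addr_hi=0 & 0x1 = 0x0; word=0xf0
[1+:1] opcode=1 & 0x1 = 0x1; word=0xf2
[0+:1] type=1 & 0x1 = 0x1; word=0xf3
word = 0xf3 → big-endian bytes:
  [0]=0xf3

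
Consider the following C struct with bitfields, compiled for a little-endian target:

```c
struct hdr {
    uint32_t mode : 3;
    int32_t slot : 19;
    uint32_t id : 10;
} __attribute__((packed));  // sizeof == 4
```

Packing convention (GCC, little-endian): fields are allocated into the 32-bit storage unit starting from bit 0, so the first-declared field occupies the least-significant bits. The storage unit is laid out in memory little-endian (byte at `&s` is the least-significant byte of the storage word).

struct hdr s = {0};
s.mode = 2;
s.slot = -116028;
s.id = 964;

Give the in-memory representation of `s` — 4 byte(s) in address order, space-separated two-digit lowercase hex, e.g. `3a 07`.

[0+:3] mode=2 & 0x7 = 0x2; word=0x00000002
[3+:19] slot=-116028 & 0x7ffff = 0x63ac4; word=0x0031d622
[22+:10] id=964 & 0x3ff = 0x3c4; word=0xf131d622
word = 0xf131d622 → little-endian bytes:
  [0]=0x22  [1]=0xd6  [2]=0x31  [3]=0xf1

22 d6 31 f1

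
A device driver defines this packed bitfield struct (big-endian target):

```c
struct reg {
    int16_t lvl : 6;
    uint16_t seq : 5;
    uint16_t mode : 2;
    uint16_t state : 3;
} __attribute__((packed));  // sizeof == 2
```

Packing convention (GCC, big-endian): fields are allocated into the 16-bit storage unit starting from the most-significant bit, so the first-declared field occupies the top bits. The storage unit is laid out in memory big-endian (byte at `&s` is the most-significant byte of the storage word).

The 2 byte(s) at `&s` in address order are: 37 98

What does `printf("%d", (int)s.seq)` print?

[0]=0x37 [1]=0x98 (big-endian) → word 0x3798
lvl [10+:6] = (word>>10) & 0x3f = 13
seq [5+:5] = (word>>5) & 0x1f = 28  ←
mode [3+:2] = (word>>3) & 0x3 = 3
state [0+:3] = (word>>0) & 0x7 = 0

28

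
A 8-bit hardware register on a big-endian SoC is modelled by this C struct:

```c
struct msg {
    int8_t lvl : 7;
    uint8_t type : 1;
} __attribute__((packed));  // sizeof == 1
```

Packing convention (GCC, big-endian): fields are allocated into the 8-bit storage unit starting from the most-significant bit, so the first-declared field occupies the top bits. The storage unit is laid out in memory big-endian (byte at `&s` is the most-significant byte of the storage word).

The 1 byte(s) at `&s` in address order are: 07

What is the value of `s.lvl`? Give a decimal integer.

3

[0]=0x07 (big-endian) → word 0x07
lvl:7 @ bit 1 → (0x07>>1)&0x7f = 0x3  ←
type:1 @ bit 0 → (0x07>>0)&0x1 = 0x1
lvl signed 7b, MSB=0: value = 3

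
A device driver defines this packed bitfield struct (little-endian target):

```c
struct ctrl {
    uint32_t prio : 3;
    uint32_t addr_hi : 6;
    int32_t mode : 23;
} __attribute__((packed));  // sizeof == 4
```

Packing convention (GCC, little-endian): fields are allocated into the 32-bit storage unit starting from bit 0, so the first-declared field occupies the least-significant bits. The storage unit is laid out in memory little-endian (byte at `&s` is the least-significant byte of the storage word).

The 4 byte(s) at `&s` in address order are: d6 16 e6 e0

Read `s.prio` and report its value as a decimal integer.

[0]=0xd6 [1]=0x16 [2]=0xe6 [3]=0xe0 (little-endian) → word 0xe0e616d6
prio [0+:3] = (word>>0) & 0x7 = 6  ←
addr_hi [3+:6] = (word>>3) & 0x3f = 26
mode [9+:23] = (word>>9) & 0x7fffff = 7369483

6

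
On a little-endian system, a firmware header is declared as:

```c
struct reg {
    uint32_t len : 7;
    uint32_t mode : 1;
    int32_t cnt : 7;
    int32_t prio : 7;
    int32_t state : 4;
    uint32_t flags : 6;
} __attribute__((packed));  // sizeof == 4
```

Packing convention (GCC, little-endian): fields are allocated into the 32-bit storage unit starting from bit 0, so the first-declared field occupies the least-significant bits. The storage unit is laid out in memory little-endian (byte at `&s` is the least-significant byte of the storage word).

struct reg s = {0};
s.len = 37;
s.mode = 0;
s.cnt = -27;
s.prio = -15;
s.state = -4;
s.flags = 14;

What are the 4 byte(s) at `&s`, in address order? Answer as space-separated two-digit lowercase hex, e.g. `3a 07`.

25 e5 38 3b

len (7b) val=37 bits=0x25 at bit 0: 0x00000025
mode (1b) val=0 bits=0x0 at bit 7: 0x00000025
cnt (7b) val=-27 bits=0x65 at bit 8: 0x00006525
prio (7b) val=-15 bits=0x71 at bit 15: 0x0038e525
state (4b) val=-4 bits=0xc at bit 22: 0x0338e525
flags (6b) val=14 bits=0xe at bit 26: 0x3b38e525
word = 0x3b38e525 → little-endian bytes:
  [0]=0x25  [1]=0xe5  [2]=0x38  [3]=0x3b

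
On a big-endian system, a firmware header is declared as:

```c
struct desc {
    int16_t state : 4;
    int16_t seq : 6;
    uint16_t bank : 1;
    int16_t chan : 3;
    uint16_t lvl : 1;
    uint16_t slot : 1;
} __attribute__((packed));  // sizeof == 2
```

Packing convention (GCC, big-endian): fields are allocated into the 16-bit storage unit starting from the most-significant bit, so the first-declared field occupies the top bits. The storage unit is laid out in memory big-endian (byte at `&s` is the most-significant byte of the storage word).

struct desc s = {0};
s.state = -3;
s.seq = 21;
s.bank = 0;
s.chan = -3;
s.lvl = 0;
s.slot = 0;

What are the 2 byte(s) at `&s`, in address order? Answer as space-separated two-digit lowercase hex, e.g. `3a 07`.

d5 54

state (4b) val=-3 bits=0xd at bit 12: 0xd000
seq (6b) val=21 bits=0x15 at bit 6: 0xd540
bank (1b) val=0 bits=0x0 at bit 5: 0xd540
chan (3b) val=-3 bits=0x5 at bit 2: 0xd554
lvl (1b) val=0 bits=0x0 at bit 1: 0xd554
slot (1b) val=0 bits=0x0 at bit 0: 0xd554
word = 0xd554 → big-endian bytes:
  [0]=0xd5  [1]=0x54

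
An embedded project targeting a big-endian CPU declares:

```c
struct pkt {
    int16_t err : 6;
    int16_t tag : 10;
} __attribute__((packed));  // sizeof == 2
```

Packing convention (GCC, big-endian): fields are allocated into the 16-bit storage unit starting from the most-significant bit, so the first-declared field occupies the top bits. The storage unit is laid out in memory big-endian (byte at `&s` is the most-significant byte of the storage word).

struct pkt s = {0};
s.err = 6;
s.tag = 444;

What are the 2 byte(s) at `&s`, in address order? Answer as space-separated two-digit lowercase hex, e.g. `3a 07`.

19 bc

[10+:6] err=6 & 0x3f = 0x6; word=0x1800
[0+:10] tag=444 & 0x3ff = 0x1bc; word=0x19bc
word = 0x19bc → big-endian bytes:
  [0]=0x19  [1]=0xbc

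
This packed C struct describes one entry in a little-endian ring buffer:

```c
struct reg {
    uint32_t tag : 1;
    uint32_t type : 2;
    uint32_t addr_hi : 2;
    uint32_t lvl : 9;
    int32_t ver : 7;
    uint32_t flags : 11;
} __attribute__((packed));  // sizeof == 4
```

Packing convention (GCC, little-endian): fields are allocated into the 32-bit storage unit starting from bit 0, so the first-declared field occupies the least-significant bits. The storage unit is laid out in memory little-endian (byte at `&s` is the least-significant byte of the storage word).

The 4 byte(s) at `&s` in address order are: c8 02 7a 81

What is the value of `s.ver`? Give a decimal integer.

[0]=0xc8 [1]=0x02 [2]=0x7a [3]=0x81 (little-endian) → word 0x817a02c8
tag:1 @ bit 0 → (0x817a02c8>>0)&0x1 = 0x0
type:2 @ bit 1 → (0x817a02c8>>1)&0x3 = 0x0
addr_hi:2 @ bit 3 → (0x817a02c8>>3)&0x3 = 0x1
lvl:9 @ bit 5 → (0x817a02c8>>5)&0x1ff = 0x16
ver:7 @ bit 14 → (0x817a02c8>>14)&0x7f = 0x68  ←
flags:11 @ bit 21 → (0x817a02c8>>21)&0x7ff = 0x40b
ver signed 7b, MSB=1: 104 - 128 = -24

-24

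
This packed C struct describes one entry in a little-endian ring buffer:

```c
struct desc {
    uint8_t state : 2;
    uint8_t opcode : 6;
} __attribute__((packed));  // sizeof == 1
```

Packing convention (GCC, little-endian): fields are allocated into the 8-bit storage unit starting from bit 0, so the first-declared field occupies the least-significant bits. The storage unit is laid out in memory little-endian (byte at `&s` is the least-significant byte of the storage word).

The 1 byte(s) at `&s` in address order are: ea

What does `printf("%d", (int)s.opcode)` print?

[0]=0xea (little-endian) → word 0xea
state:2 @ bit 0 → (0xea>>0)&0x3 = 0x2
opcode:6 @ bit 2 → (0xea>>2)&0x3f = 0x3a  ←

58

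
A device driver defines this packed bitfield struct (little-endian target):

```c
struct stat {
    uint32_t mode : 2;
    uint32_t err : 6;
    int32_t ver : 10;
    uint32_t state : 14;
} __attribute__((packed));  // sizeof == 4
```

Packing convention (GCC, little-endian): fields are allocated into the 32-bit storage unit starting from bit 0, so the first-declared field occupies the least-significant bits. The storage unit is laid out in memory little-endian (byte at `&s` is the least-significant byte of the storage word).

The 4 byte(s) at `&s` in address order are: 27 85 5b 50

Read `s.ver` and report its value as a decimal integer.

-123

[0]=0x27 [1]=0x85 [2]=0x5b [3]=0x50 (little-endian) → word 0x505b8527
mode:2 @ bit 0 → (0x505b8527>>0)&0x3 = 0x3
err:6 @ bit 2 → (0x505b8527>>2)&0x3f = 0x9
ver:10 @ bit 8 → (0x505b8527>>8)&0x3ff = 0x385  ←
state:14 @ bit 18 → (0x505b8527>>18)&0x3fff = 0x1416
ver signed 10b, MSB=1: 901 - 1024 = -123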